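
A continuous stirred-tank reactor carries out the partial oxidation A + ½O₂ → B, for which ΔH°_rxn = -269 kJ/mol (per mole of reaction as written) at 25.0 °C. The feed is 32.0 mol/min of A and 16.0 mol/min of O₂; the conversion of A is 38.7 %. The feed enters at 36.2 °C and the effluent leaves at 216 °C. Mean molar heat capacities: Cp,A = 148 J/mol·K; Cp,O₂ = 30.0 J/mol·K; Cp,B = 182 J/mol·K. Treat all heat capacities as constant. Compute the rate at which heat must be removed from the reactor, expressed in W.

Extent of reaction ξ = 0.387 × 32.0 = 12.384 mol/min
Reaction term: ξ·ΔH°_rxn = 12.384 × -269 = -3331.3 kJ/min
Sensible, feed 36.2→25 °C: -58.419 kJ/min
Outlet flows (mol/min): A 19.616, O₂ 9.808, B 12.384
Sensible, products 25→216 °C: 1041.2 kJ/min
Q = ΔH = -2348.5 kJ/min = -39.142 kW
Heat removed = 39142 W

Q_out = 39100 W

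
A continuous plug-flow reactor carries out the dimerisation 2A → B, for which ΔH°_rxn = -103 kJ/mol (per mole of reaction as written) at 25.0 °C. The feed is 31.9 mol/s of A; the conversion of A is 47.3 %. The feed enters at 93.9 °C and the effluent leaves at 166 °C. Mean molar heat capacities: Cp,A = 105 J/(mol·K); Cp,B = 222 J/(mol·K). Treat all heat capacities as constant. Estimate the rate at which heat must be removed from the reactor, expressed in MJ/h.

Q_out = 1880 MJ/h

Extent of reaction ξ = 0.473 × 31.9 / 2 = 7.5443 mol/s
Reaction term: ξ·ΔH°_rxn = 7.5443 × -103 = -777.07 kJ/s
Sensible, feed 93.9→25 °C: -230.78 kJ/s
Outlet flows (mol/s): A 16.811, B 7.5443
Sensible, products 25→166 °C: 485.04 kJ/s
Q = ΔH = -522.8 kJ/s = -522.8 kW
Heat removed = 1882.1 MJ/h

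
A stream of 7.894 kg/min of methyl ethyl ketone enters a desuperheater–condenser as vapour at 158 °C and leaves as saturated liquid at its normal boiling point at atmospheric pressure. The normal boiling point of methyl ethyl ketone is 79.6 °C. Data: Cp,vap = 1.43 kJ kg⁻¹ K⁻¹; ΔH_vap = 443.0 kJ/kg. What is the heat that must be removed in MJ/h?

Q_c = 263 MJ/h

vapour 158→79.6 °C: -112.11 kJ/kg
condensation at 79.6 °C: -443 kJ/kg
Δh = -112.11 + -443 = -555.11 kJ/kg
Q = ṁ·Δh = 7.894 kg/min × -555.11 kJ/kg = -4382.1 kJ/min
|Q| = 73.034 kW = 262.92 MJ/h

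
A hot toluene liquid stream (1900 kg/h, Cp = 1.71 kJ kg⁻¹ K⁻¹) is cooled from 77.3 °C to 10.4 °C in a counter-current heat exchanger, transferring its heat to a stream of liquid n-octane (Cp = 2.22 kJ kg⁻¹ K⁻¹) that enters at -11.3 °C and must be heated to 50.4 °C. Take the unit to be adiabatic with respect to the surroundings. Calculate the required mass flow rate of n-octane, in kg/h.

Heat released by hot stream: Q = 1900 × 1.71 × (77.3 − 10.4) = 217360 kJ/h
Energy balance on cold side (adiabatic exchanger): Q = ṁ_c·Cp_c·(T_c,out − T_c,in)
ṁ_c = 217360 / [2.22 × (50.4 − -11.3)] = 1586.9 kg/h

ṁ_c = 1590 kg/h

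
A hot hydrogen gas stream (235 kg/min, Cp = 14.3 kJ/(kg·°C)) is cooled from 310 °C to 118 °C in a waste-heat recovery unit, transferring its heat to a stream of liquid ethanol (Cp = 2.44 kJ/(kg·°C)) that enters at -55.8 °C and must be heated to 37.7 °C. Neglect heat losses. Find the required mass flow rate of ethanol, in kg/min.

ṁ_c = 2830 kg/min

Heat released by hot stream: Q = 235 × 14.3 × (310 − 118) = 645220 kJ/min
Energy balance on cold side (adiabatic exchanger): Q = ṁ_c·Cp_c·(T_c,out − T_c,in)
ṁ_c = 645220 / [2.44 × (37.7 − -55.8)] = 2828.2 kg/min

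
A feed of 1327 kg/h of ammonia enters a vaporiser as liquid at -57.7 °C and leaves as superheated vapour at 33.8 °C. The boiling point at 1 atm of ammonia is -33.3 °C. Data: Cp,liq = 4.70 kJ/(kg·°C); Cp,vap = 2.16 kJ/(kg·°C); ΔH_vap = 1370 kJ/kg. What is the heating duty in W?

liquid -57.7→-33.3 °C: 114.68 kJ/kg
vaporisation at -33.3 °C: 1370 kJ/kg
vapour -33.3→33.8 °C: 144.94 kJ/kg
Δh = 114.68 + 1370 + 144.94 = 1629.6 kJ/kg
Q = ṁ·Δh = 1327 kg/h × 1629.6 kJ/kg = 2.1625e+06 kJ/h
|Q| = 600.69 kW = 600690 W

Q = 601000 W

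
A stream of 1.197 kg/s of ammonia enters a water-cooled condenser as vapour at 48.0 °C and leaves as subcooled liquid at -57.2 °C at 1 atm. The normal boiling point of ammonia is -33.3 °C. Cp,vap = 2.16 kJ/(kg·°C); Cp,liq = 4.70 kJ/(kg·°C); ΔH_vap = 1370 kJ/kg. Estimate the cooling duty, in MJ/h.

vapour 48.0→-33.3 °C: -175.61 kJ/kg
condensation at -33.3 °C: -1370 kJ/kg
liquid -33.3→-57.2 °C: -112.33 kJ/kg
Δh = -175.61 + -1370 + -112.33 = -1657.9 kJ/kg
Q = ṁ·Δh = 1.197 kg/s × -1657.9 kJ/kg = -1984.6 kJ/s
|Q| = 1984.6 kW = 7144.4 MJ/h

Q_c = 7140 MJ/h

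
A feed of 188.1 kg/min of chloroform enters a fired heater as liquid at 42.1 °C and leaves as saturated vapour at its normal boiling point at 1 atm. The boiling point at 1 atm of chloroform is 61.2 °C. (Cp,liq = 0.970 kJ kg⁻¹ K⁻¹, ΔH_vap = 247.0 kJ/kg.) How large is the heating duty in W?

Q = 832000 W

liquid 42.1→61.2 °C: 18.527 kJ/kg
vaporisation at 61.2 °C: 247 kJ/kg
Δh = 18.527 + 247 = 265.53 kJ/kg
Q = ṁ·Δh = 188.1 kg/min × 265.53 kJ/kg = 49946 kJ/min
|Q| = 832.43 kW = 832430 W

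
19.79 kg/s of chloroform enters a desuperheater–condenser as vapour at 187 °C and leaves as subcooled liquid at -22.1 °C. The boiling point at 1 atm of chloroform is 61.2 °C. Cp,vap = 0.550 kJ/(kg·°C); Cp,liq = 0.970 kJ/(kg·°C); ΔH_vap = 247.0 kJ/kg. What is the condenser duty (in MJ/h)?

Q_c = 28300 MJ/h

vapour 187→61.2 °C: -69.19 kJ/kg
condensation at 61.2 °C: -247 kJ/kg
liquid 61.2→-22.1 °C: -80.801 kJ/kg
Δh = -69.19 + -247 + -80.801 = -396.99 kJ/kg
Q = ṁ·Δh = 19.79 kg/s × -396.99 kJ/kg = -7856.5 kJ/s
|Q| = 7856.5 kW = 28283 MJ/h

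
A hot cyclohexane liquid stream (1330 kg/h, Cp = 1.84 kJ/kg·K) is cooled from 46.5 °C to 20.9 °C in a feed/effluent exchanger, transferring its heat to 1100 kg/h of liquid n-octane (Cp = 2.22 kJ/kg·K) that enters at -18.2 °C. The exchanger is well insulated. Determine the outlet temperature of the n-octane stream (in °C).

Heat released by hot stream: Q = 1330 × 1.84 × (46.5 − 20.9) = 62648 kJ/h
Energy balance on cold side (adiabatic exchanger): Q = ṁ_c·Cp_c·(T_c,out − T_c,in)
T_c,out = -18.2 + 62648/(1100 × 2.22) = 7.4545 °C

T_c,out = 7.45 °C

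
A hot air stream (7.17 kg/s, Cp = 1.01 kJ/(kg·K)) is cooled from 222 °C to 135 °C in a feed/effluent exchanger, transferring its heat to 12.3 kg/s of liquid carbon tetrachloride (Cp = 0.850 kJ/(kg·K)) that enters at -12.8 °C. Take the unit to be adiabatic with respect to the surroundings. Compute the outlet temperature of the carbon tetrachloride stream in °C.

T_c,out = 47.5 °C

Heat released by hot stream: Q = 7.17 × 1.01 × (222 − 135) = 630.03 kJ/s
Energy balance on cold side (adiabatic exchanger): Q = ṁ_c·Cp_c·(T_c,out − T_c,in)
T_c,out = -12.8 + 630.03/(12.3 × 0.850) = 47.461 °C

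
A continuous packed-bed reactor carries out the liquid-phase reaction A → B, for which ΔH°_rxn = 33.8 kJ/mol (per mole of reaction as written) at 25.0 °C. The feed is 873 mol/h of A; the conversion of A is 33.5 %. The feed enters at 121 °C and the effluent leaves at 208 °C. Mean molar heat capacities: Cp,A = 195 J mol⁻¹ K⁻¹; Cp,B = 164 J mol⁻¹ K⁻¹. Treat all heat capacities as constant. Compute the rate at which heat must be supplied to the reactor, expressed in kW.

Q_in = 6.40 kW

Extent of reaction ξ = 0.335 × 873 = 292.46 mol/h
Reaction term: ξ·ΔH°_rxn = 292.46 × 33.8 = 9885 kJ/h
Sensible, feed 121→25 °C: -16343 kJ/h
Outlet flows (mol/h): A 580.54, B 292.46
Sensible, products 25→208 °C: 29494 kJ/h
Q = ΔH = 23036 kJ/h = 6.399 kW
Heat supplied = 6.399 kW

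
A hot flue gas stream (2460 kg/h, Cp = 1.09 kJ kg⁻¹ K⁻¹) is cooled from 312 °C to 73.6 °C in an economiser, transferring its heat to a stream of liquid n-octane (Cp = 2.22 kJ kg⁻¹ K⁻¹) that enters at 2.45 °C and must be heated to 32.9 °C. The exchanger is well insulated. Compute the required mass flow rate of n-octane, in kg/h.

Heat released by hot stream: Q = 2460 × 1.09 × (312 − 73.6) = 639250 kJ/h
Energy balance on cold side (adiabatic exchanger): Q = ṁ_c·Cp_c·(T_c,out − T_c,in)
ṁ_c = 639250 / [2.22 × (32.9 − 2.45)] = 9456.4 kg/h

ṁ_c = 9460 kg/h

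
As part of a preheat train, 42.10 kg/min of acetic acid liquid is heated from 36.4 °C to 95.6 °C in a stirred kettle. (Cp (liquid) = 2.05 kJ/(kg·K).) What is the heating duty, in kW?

Q = ṁ·Cp·ΔT = 42.10 × 2.05 × (95.6 − 36.4) = 5109.3 kJ/min
Converting: 5109.3 / 60 s = 85.154 kW

Q = 85.2 kW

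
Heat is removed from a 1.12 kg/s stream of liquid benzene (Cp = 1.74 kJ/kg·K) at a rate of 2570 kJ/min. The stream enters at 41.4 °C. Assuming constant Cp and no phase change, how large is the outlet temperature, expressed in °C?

Q = 2570 kJ/min = 42.833 kJ/s
ΔT = Q/(ṁ·Cp) = 42.833/(1.12×1.74) = 21.979 K
T_out = 41.4 − 21.979 = 19.421 °C

T_out = 19.4 °C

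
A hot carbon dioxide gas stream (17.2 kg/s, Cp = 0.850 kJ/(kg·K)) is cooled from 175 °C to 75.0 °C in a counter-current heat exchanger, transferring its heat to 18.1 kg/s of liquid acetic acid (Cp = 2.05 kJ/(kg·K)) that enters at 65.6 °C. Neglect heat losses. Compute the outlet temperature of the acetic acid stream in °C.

Heat released by hot stream: Q = 17.2 × 0.850 × (175 − 75.0) = 1462 kJ/s
Energy balance on cold side (adiabatic exchanger): Q = ṁ_c·Cp_c·(T_c,out − T_c,in)
T_c,out = 65.6 + 1462/(18.1 × 2.05) = 105 °C

T_c,out = 105 °C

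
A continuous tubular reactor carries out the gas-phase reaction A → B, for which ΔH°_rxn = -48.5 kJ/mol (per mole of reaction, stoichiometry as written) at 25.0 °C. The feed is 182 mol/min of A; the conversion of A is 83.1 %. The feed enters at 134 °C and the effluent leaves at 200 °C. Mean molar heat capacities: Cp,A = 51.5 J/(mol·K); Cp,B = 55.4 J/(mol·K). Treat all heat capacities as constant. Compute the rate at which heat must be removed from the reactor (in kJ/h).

Extent of reaction ξ = 0.831 × 182 = 151.24 mol/min
Reaction term: ξ·ΔH°_rxn = 151.24 × -48.5 = -7335.2 kJ/min
Sensible, feed 134→25 °C: -1021.7 kJ/min
Outlet flows (mol/min): A 30.758, B 151.24
Sensible, products 25→200 °C: 1743.5 kJ/min
Q = ΔH = -6613.4 kJ/min = -110.22 kW
Heat removed = 396800 kJ/h

Q_out = 397000 kJ/h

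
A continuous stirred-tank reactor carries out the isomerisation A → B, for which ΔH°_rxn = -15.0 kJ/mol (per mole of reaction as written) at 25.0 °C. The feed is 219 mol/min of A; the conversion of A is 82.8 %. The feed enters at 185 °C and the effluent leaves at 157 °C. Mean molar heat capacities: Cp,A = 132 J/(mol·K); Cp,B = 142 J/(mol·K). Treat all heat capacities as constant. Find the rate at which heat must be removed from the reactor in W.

Q_out = 54800 W

Extent of reaction ξ = 0.828 × 219 = 181.33 mol/min
Reaction term: ξ·ΔH°_rxn = 181.33 × -15.0 = -2720 kJ/min
Sensible, feed 185→25 °C: -4625.3 kJ/min
Outlet flows (mol/min): A 37.668, B 181.33
Sensible, products 25→157 °C: 4055.2 kJ/min
Q = ΔH = -3290 kJ/min = -54.834 kW
Heat removed = 54834 W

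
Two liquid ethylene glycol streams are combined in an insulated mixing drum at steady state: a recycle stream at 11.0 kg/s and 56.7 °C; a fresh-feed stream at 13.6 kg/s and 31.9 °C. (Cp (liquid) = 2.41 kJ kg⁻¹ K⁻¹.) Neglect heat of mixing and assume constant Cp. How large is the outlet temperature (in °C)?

Energy balance with Q = 0: Σ ṁᵢCp,ᵢ(T_out − Tᵢ) = 0
T_out = Σ ṁᵢCp,ᵢTᵢ / Σ ṁᵢCp,ᵢ
      = 2548.7 / 59.286 = 42.989 °C

T_out = 43.0 °C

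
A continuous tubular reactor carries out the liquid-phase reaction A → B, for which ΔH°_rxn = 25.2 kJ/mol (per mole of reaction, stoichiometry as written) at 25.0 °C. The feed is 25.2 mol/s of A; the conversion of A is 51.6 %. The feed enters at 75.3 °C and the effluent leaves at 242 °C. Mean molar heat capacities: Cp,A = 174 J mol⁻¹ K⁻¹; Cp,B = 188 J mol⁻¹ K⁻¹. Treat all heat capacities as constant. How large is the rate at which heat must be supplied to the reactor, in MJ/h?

Extent of reaction ξ = 0.516 × 25.2 = 13.003 mol/s
Reaction term: ξ·ΔH°_rxn = 13.003 × 25.2 = 327.68 kJ/s
Sensible, feed 75.3→25 °C: -220.56 kJ/s
Outlet flows (mol/s): A 12.197, B 13.003
Sensible, products 25→242 °C: 991.01 kJ/s
Q = ΔH = 1098.1 kJ/s = 1098.1 kW
Heat supplied = 3953.3 MJ/h

Q_in = 3950 MJ/h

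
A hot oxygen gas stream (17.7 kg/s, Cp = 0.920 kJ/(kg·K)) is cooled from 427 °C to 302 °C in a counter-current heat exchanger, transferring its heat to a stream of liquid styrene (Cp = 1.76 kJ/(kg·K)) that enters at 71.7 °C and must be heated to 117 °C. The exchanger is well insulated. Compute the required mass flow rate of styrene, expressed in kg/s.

Heat released by hot stream: Q = 17.7 × 0.920 × (427 − 302) = 2035.5 kJ/s
Energy balance on cold side (adiabatic exchanger): Q = ṁ_c·Cp_c·(T_c,out − T_c,in)
ṁ_c = 2035.5 / [1.76 × (117 − 71.7)] = 25.531 kg/s

ṁ_c = 25.5 kg/s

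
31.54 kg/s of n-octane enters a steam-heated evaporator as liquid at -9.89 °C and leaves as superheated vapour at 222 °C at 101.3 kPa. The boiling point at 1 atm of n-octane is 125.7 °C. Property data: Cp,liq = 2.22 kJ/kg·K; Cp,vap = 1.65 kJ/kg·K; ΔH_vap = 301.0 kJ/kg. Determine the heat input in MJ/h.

liquid -9.89→125.7 °C: 301.01 kJ/kg
vaporisation at 125.7 °C: 301 kJ/kg
vapour 125.7→222 °C: 158.89 kJ/kg
Δh = 301.01 + 301 + 158.89 = 760.9 kJ/kg
Q = ṁ·Δh = 31.54 kg/s × 760.9 kJ/kg = 23999 kJ/s
|Q| = 23999 kW = 86396 MJ/h

Q = 86400 MJ/h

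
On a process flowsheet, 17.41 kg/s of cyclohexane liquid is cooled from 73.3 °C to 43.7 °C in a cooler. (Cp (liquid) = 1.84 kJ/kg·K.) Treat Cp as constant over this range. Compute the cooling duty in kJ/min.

Q_c = 56900 kJ/min

Q = ṁ·Cp·ΔT = 17.41 × 1.84 × (43.7 − 73.3) = -948.22 kJ/s
Cooling duty = 56893 kJ/min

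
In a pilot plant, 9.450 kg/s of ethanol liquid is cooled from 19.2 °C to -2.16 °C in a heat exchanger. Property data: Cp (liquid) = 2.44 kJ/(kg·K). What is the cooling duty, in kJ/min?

Q = ṁ·Cp·ΔT = 9.450 × 2.44 × (-2.16 − 19.2) = -492.52 kJ/s
Cooling duty = 29551 kJ/min

Q_c = 29600 kJ/min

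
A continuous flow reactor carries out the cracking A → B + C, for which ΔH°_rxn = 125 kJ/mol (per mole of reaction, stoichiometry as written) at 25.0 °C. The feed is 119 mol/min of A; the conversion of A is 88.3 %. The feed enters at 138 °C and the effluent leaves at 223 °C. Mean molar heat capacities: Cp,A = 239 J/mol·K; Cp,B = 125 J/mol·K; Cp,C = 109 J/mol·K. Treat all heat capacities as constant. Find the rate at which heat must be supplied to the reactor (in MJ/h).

Extent of reaction ξ = 0.883 × 119 = 105.08 mol/min
Reaction term: ξ·ΔH°_rxn = 105.08 × 125 = 13135 kJ/min
Sensible, feed 138→25 °C: -3213.8 kJ/min
Outlet flows (mol/min): A 13.923, B 105.08, C 105.08
Sensible, products 25→223 °C: 5527.3 kJ/min
Q = ΔH = 15448 kJ/min = 257.47 kW
Heat supplied = 926.89 MJ/h

Q_in = 927 MJ/h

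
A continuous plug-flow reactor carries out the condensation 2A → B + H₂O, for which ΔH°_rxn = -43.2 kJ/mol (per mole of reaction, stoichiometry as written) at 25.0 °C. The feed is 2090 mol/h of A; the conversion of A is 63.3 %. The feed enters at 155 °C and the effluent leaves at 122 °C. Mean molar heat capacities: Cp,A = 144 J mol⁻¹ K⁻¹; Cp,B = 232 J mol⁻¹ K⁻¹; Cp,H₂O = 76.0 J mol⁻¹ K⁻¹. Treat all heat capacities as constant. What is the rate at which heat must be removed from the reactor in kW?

Q_out = 10.3 kW

Extent of reaction ξ = 0.633 × 2090 / 2 = 661.49 mol/h
Reaction term: ξ·ΔH°_rxn = 661.49 × -43.2 = -28576 kJ/h
Sensible, feed 155→25 °C: -39125 kJ/h
Outlet flows (mol/h): A 767.03, B 661.49, H₂O 661.49
Sensible, products 25→122 °C: 30476 kJ/h
Q = ΔH = -37225 kJ/h = -10.34 kW
Heat removed = 10.34 kW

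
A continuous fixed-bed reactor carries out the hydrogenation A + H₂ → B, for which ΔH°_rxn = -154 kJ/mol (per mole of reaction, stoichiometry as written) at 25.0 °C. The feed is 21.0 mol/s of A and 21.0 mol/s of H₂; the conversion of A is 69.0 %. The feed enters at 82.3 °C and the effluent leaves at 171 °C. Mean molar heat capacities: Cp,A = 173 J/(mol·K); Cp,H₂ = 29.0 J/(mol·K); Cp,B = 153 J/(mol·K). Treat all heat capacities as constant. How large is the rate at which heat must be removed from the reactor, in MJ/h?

Extent of reaction ξ = 0.690 × 21.0 = 14.49 mol/s
Reaction term: ξ·ΔH°_rxn = 14.49 × -154 = -2231.5 kJ/s
Sensible, feed 82.3→25 °C: -243.07 kJ/s
Outlet flows (mol/s): A 6.51, H₂ 6.51, B 14.49
Sensible, products 25→171 °C: 515.67 kJ/s
Q = ΔH = -1958.9 kJ/s = -1958.9 kW
Heat removed = 7051.9 MJ/h

Q_out = 7050 MJ/h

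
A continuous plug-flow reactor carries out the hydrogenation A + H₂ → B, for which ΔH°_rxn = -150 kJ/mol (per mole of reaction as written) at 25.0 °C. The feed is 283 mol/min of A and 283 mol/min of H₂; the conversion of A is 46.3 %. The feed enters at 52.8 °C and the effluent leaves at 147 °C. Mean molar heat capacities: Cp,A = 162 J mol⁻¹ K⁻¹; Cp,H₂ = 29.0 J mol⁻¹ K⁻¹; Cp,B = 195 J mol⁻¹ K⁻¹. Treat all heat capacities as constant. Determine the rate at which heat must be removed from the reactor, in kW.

Extent of reaction ξ = 0.463 × 283 = 131.03 mol/min
Reaction term: ξ·ΔH°_rxn = 131.03 × -150 = -19654 kJ/min
Sensible, feed 52.8→25 °C: -1502.7 kJ/min
Outlet flows (mol/min): A 151.97, H₂ 151.97, B 131.03
Sensible, products 25→147 °C: 6658.4 kJ/min
Q = ΔH = -14499 kJ/min = -241.64 kW
Heat removed = 241.64 kW

Q_out = 242 kW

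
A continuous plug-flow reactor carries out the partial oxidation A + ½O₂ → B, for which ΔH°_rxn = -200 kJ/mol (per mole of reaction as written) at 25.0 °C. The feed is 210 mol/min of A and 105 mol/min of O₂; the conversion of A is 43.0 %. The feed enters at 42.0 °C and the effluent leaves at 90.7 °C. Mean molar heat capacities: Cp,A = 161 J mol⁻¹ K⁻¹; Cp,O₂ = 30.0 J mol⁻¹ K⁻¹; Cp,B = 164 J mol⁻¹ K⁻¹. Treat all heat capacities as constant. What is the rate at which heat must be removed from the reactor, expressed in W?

Q_out = 272000 W

Extent of reaction ξ = 0.430 × 210 = 90.3 mol/min
Reaction term: ξ·ΔH°_rxn = 90.3 × -200 = -18060 kJ/min
Sensible, feed 42.0→25 °C: -628.32 kJ/min
Outlet flows (mol/min): A 119.7, O₂ 59.85, B 90.3
Sensible, products 25→90.7 °C: 2357.1 kJ/min
Q = ΔH = -16331 kJ/min = -272.19 kW
Heat removed = 272190 W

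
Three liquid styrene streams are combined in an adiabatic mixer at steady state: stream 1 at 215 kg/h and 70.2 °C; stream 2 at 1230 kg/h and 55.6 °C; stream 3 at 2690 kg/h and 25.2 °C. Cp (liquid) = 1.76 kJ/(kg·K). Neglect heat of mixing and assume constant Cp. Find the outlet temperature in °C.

T_out = 36.6 °C

No heat crosses the boundary, so H_out = H_in.
Σ ṁᵢCp,ᵢTᵢ = 215×1.76×70.2 + 1230×1.76×55.6 + 2690×1.76×25.2 = 266230
Σ ṁᵢCp,ᵢ = 215×1.76 + 1230×1.76 + 2690×1.76 = 7277.6
T_out = 266230 / 7277.6 = 36.583 °C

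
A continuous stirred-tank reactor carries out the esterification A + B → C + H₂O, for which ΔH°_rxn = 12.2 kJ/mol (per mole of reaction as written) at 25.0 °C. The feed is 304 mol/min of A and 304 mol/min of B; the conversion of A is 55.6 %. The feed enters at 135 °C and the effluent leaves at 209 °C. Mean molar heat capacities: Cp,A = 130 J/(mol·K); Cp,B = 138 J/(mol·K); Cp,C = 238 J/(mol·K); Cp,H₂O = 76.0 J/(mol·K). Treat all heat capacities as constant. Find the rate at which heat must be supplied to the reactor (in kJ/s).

Q_in = 159 kJ/s

Extent of reaction ξ = 0.556 × 304 = 169.02 mol/min
Reaction term: ξ·ΔH°_rxn = 169.02 × 12.2 = 2062.1 kJ/min
Sensible, feed 135→25 °C: -8961.9 kJ/min
Outlet flows (mol/min): A 134.98, B 134.98, C 169.02, H₂O 169.02
Sensible, products 25→209 °C: 16421 kJ/min
Q = ΔH = 9521.6 kJ/min = 158.69 kW
Heat supplied = 158.69 kJ/s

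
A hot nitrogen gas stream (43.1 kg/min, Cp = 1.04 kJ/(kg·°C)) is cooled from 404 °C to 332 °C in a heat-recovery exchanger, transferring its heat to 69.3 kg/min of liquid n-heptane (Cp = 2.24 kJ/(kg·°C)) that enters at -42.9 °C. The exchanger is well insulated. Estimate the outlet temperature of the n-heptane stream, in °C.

T_c,out = -22.1 °C

Heat released by hot stream: Q = 43.1 × 1.04 × (404 − 332) = 3227.3 kJ/min
Energy balance on cold side (adiabatic exchanger): Q = ṁ_c·Cp_c·(T_c,out − T_c,in)
T_c,out = -42.9 + 3227.3/(69.3 × 2.24) = -22.11 °C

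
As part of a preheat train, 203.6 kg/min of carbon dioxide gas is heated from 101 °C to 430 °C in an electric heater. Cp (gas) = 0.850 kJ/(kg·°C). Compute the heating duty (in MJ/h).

Q = 3420 MJ/h

Q = ṁ·Cp·ΔT = 203.6 × 0.850 × (430 − 101) = 56937 kJ/min
Converting: 56937 / 60 s = 948.95 kW
Heating duty = 3416.2 MJ/h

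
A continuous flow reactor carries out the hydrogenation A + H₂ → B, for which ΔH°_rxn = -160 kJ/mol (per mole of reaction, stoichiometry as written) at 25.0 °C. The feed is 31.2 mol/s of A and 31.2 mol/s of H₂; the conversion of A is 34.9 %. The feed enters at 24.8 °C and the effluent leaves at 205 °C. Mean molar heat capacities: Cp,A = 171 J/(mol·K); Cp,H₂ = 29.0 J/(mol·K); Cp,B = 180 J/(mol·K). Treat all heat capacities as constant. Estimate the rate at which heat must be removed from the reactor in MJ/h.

Q_out = 2370 MJ/h

Extent of reaction ξ = 0.349 × 31.2 = 10.889 mol/s
Reaction term: ξ·ΔH°_rxn = 10.889 × -160 = -1742.2 kJ/s
Sensible, feed 24.8→25 °C: 1.248 kJ/s
Outlet flows (mol/s): A 20.311, H₂ 20.311, B 10.889
Sensible, products 25→205 °C: 1084 kJ/s
Q = ΔH = -656.96 kJ/s = -656.96 kW
Heat removed = 2365.1 MJ/h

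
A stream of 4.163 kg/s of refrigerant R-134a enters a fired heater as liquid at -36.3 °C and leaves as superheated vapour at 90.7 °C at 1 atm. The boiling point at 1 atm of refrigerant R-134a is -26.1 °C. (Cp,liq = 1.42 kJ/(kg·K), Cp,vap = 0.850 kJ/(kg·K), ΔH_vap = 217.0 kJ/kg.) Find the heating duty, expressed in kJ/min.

liquid -36.3→-26.1 °C: 14.484 kJ/kg
vaporisation at -26.1 °C: 217 kJ/kg
vapour -26.1→90.7 °C: 99.28 kJ/kg
Δh = 14.484 + 217 + 99.28 = 330.76 kJ/kg
Q = ṁ·Δh = 4.163 kg/s × 330.76 kJ/kg = 1377 kJ/s
|Q| = 1377 kW = 82618 kJ/min

Q = 82600 kJ/min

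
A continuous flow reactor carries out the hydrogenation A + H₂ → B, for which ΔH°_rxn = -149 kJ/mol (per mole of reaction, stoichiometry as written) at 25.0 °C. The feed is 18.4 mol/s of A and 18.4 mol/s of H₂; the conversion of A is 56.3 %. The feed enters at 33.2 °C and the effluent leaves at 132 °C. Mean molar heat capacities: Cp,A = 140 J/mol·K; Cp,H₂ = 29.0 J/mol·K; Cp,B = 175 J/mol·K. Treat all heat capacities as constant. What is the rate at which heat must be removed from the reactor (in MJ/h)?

Extent of reaction ξ = 0.563 × 18.4 = 10.359 mol/s
Reaction term: ξ·ΔH°_rxn = 10.359 × -149 = -1543.5 kJ/s
Sensible, feed 33.2→25 °C: -25.499 kJ/s
Outlet flows (mol/s): A 8.0408, H₂ 8.0408, B 10.359
Sensible, products 25→132 °C: 339.38 kJ/s
Q = ΔH = -1229.6 kJ/s = -1229.6 kW
Heat removed = 4426.7 MJ/h

Q_out = 4430 MJ/h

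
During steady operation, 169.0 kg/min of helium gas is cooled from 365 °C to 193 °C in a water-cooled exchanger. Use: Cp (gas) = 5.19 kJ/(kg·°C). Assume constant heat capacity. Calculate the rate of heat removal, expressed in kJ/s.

Q = ṁ·Cp·ΔT = 169.0 × 5.19 × (193 − 365) = -150860 kJ/min
Converting: 150860 / 60 s = 2514.4 kW

Q_c = 2510 kJ/s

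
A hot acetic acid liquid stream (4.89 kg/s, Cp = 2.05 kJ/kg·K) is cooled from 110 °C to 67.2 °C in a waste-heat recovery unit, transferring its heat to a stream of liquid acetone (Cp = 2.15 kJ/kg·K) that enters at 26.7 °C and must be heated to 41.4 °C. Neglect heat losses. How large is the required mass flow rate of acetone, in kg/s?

Heat released by hot stream: Q = 4.89 × 2.05 × (110 − 67.2) = 429.05 kJ/s
Energy balance on cold side (adiabatic exchanger): Q = ṁ_c·Cp_c·(T_c,out − T_c,in)
ṁ_c = 429.05 / [2.15 × (41.4 − 26.7)] = 13.575 kg/s

ṁ_c = 13.6 kg/s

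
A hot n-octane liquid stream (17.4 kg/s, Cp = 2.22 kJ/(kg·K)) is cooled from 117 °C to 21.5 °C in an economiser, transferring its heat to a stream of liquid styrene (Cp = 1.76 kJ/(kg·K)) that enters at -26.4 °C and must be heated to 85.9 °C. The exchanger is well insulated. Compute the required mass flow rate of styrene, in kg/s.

Heat released by hot stream: Q = 17.4 × 2.22 × (117 − 21.5) = 3689 kJ/s
Energy balance on cold side (adiabatic exchanger): Q = ṁ_c·Cp_c·(T_c,out − T_c,in)
ṁ_c = 3689 / [1.76 × (85.9 − -26.4)] = 18.664 kg/s

ṁ_c = 18.7 kg/s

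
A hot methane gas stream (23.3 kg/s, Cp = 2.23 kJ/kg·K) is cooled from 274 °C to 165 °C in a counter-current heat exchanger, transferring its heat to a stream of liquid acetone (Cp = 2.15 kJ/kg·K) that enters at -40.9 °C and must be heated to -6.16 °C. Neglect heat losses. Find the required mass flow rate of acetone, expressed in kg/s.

ṁ_c = 75.8 kg/s

Heat released by hot stream: Q = 23.3 × 2.23 × (274 − 165) = 5663.5 kJ/s
Energy balance on cold side (adiabatic exchanger): Q = ṁ_c·Cp_c·(T_c,out − T_c,in)
ṁ_c = 5663.5 / [2.15 × (-6.16 − -40.9)] = 75.826 kg/s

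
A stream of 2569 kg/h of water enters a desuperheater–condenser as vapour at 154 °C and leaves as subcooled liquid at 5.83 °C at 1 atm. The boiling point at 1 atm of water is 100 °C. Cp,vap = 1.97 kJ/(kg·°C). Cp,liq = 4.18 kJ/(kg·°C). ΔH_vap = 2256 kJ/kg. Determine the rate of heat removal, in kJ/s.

vapour 154→100 °C: -106.38 kJ/kg
condensation at 100 °C: -2256 kJ/kg
liquid 100→5.83 °C: -393.63 kJ/kg
Δh = -106.38 + -2256 + -393.63 = -2756 kJ/kg
Q = ṁ·Δh = 2569 kg/h × -2756 kJ/kg = -7.0802e+06 kJ/h
|Q| = 1966.7 kW

Q_c = 1970 kJ/s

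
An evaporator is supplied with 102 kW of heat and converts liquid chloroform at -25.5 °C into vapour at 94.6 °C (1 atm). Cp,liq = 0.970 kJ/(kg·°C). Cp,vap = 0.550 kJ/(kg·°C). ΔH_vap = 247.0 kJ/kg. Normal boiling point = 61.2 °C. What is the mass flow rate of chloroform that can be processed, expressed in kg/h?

ṁ = 1050 kg/h

Δh = 0.970×(61.2−-25.5) + 247.0 + 0.550×(94.6−61.2) = 349.47 kJ/kg
Q = 102 kW = 102 kJ/s = 367200 kJ/h
ṁ = Q/Δh = 367200 / 349.47 = 1050.7 kg/h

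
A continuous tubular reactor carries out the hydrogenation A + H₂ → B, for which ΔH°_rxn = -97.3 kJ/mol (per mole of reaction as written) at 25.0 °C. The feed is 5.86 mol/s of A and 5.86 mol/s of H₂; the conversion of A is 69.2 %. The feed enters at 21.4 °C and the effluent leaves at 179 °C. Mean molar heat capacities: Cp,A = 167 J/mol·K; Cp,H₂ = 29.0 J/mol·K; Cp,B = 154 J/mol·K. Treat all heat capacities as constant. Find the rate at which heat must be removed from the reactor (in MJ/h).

Q_out = 863 MJ/h

Extent of reaction ξ = 0.692 × 5.86 = 4.0551 mol/s
Reaction term: ξ·ΔH°_rxn = 4.0551 × -97.3 = -394.56 kJ/s
Sensible, feed 21.4→25 °C: 4.1348 kJ/s
Outlet flows (mol/s): A 1.8049, H₂ 1.8049, B 4.0551
Sensible, products 25→179 °C: 150.65 kJ/s
Q = ΔH = -239.78 kJ/s = -239.78 kW
Heat removed = 863.2 MJ/h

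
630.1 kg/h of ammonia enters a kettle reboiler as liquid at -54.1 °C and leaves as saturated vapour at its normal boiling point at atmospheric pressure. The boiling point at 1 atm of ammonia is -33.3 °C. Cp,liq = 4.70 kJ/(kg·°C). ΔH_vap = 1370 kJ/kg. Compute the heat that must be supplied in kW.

liquid -54.1→-33.3 °C: 97.76 kJ/kg
vaporisation at -33.3 °C: 1370 kJ/kg
Δh = 97.76 + 1370 = 1467.8 kJ/kg
Q = ṁ·Δh = 630.1 kg/h × 1467.8 kJ/kg = 924840 kJ/h
|Q| = 256.9 kW

Q = 257 kW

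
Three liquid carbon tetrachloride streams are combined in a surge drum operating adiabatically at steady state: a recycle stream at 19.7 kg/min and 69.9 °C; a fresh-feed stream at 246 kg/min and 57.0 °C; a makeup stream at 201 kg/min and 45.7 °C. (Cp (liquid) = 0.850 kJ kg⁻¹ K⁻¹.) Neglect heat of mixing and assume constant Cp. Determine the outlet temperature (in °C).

T_out = 52.7 °C

No heat crosses the boundary, so H_out = H_in.
Σ ṁᵢCp,ᵢTᵢ = 19.7×0.850×69.9 + 246×0.850×57.0 + 201×0.850×45.7 = 20897
Σ ṁᵢCp,ᵢ = 19.7×0.850 + 246×0.850 + 201×0.850 = 396.69
T_out = 20897 / 396.69 = 52.678 °C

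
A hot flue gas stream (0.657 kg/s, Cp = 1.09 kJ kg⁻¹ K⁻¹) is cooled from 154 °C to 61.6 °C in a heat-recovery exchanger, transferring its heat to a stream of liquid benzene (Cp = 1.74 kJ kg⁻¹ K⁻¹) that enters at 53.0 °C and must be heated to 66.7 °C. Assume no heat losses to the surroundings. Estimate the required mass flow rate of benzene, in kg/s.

ṁ_c = 2.78 kg/s

Heat released by hot stream: Q = 0.657 × 1.09 × (154 − 61.6) = 66.17 kJ/s
Energy balance on cold side (adiabatic exchanger): Q = ṁ_c·Cp_c·(T_c,out − T_c,in)
ṁ_c = 66.17 / [1.74 × (66.7 − 53.0)] = 2.7758 kg/s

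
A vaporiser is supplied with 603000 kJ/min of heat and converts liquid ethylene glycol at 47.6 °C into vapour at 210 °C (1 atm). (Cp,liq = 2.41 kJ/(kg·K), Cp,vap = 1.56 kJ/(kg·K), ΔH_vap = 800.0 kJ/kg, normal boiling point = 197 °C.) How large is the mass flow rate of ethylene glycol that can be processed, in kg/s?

ṁ = 8.51 kg/s

Δh = 2.41×(197−47.6) + 800.0 + 1.56×(210−197) = 1180.3 kJ/kg
Q = 603000 kJ/min = 10050 kJ/s = 10050 kJ/s
ṁ = Q/Δh = 10050 / 1180.3 = 8.5145 kg/s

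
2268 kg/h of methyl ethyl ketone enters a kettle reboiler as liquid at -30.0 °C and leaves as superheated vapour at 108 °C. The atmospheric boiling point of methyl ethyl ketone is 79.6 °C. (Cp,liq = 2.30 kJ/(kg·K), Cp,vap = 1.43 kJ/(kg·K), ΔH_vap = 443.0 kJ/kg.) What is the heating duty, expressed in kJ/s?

liquid -30.0→79.6 °C: 252.08 kJ/kg
vaporisation at 79.6 °C: 443 kJ/kg
vapour 79.6→108 °C: 40.612 kJ/kg
Δh = 252.08 + 443 + 40.612 = 735.69 kJ/kg
Q = ṁ·Δh = 2268 kg/h × 735.69 kJ/kg = 1.6685e+06 kJ/h
|Q| = 463.49 kW

Q = 463 kJ/s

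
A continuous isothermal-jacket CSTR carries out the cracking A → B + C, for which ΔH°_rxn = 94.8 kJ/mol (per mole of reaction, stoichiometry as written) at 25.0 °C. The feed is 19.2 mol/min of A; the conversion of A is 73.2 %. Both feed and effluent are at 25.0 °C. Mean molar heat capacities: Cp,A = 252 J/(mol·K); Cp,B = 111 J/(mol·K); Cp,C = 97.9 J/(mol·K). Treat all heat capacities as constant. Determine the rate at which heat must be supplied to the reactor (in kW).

Extent of reaction ξ = 0.732 × 19.2 = 14.054 mol/min
Reaction term: ξ·ΔH°_rxn = 14.054 × 94.8 = 1332.4 kJ/min
Q = ΔH = 1332.4 kJ/min = 22.206 kW
Heat supplied = 22.206 kW

Q_in = 22.2 kW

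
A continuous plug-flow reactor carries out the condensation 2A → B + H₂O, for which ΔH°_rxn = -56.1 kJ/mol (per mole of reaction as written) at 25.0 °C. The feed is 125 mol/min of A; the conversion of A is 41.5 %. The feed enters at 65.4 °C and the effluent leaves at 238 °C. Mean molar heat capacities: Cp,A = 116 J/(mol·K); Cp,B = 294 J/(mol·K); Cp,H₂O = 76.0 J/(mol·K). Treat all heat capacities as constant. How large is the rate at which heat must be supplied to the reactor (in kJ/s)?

Extent of reaction ξ = 0.415 × 125 / 2 = 25.938 mol/min
Reaction term: ξ·ΔH°_rxn = 25.938 × -56.1 = -1455.1 kJ/min
Sensible, feed 65.4→25 °C: -585.8 kJ/min
Outlet flows (mol/min): A 73.125, B 25.938, H₂O 25.938
Sensible, products 25→238 °C: 3850.9 kJ/min
Q = ΔH = 1810 kJ/min = 30.167 kW
Heat supplied = 30.167 kJ/s

Q_in = 30.2 kJ/s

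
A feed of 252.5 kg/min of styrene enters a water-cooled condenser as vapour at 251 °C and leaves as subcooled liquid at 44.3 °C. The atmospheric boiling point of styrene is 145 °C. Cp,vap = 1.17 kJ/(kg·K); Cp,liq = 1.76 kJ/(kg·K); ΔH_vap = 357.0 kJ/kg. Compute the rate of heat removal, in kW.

Q_c = 2770 kW

vapour 251→145 °C: -124.02 kJ/kg
condensation at 145 °C: -357 kJ/kg
liquid 145→44.3 °C: -177.23 kJ/kg
Δh = -124.02 + -357 + -177.23 = -658.25 kJ/kg
Q = ṁ·Δh = 252.5 kg/min × -658.25 kJ/kg = -166210 kJ/min
|Q| = 2770.1 kW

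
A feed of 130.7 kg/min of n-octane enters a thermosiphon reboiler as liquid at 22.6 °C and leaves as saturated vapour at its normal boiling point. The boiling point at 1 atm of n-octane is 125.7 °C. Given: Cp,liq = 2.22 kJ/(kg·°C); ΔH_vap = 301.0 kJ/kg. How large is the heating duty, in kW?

liquid 22.6→125.7 °C: 228.88 kJ/kg
vaporisation at 125.7 °C: 301 kJ/kg
Δh = 228.88 + 301 = 529.88 kJ/kg
Q = ṁ·Δh = 130.7 kg/min × 529.88 kJ/kg = 69256 kJ/min
|Q| = 1154.3 kW

Q = 1150 kW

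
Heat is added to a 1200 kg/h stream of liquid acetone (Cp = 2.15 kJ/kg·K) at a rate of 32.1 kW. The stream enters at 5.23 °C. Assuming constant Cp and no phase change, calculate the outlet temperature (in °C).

Q = 32.1 kW = 115560 kJ/h
ΔT = Q/(ṁ·Cp) = 115560/(1200×2.15) = 44.791 K
T_out = 5.23 + 44.791 = 50.021 °C

T_out = 50.0 °C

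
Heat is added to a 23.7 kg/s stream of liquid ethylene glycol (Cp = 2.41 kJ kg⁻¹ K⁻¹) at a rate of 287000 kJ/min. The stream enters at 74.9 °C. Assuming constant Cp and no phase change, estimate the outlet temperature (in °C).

Q = 287000 kJ/min = 4783.3 kJ/s
ΔT = Q/(ṁ·Cp) = 4783.3/(23.7×2.41) = 83.746 K
T_out = 74.9 + 83.746 = 158.65 °C

T_out = 159 °C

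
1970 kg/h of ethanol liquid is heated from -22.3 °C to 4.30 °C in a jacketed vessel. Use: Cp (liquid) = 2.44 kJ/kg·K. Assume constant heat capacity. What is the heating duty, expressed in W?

Q = 35500 W

Q = ṁ·Cp·ΔT = 1970 × 2.44 × (4.30 − -22.3) = 127860 kJ/h
Converting: 127860 / 3600 s = 35.517 kW
Heating duty = 35517 W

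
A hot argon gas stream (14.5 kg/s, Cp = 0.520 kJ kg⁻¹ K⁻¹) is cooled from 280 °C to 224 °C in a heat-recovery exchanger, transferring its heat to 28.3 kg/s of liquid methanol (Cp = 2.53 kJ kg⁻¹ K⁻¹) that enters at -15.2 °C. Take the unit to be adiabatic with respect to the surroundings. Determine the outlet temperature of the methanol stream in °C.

Heat released by hot stream: Q = 14.5 × 0.520 × (280 − 224) = 422.24 kJ/s
Energy balance on cold side (adiabatic exchanger): Q = ṁ_c·Cp_c·(T_c,out − T_c,in)
T_c,out = -15.2 + 422.24/(28.3 × 2.53) = -9.3027 °C

T_c,out = -9.30 °C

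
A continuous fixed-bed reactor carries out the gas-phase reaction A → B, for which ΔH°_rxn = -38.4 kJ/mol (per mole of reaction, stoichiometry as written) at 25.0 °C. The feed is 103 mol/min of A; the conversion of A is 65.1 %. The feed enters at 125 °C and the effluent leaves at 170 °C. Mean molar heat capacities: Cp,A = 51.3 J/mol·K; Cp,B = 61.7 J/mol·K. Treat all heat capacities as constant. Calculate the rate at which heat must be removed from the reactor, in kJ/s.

Q_out = 37.3 kJ/s

Extent of reaction ξ = 0.651 × 103 = 67.053 mol/min
Reaction term: ξ·ΔH°_rxn = 67.053 × -38.4 = -2574.8 kJ/min
Sensible, feed 125→25 °C: -528.39 kJ/min
Outlet flows (mol/min): A 35.947, B 67.053
Sensible, products 25→170 °C: 867.28 kJ/min
Q = ΔH = -2235.9 kJ/min = -37.266 kW
Heat removed = 37.266 kJ/s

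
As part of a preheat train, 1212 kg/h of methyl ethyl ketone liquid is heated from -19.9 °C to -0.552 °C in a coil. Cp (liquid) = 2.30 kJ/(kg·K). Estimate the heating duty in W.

Q = ṁ·Cp·ΔT = 1212 × 2.30 × (-0.552 − -19.9) = 53934 kJ/h
Converting: 53934 / 3600 s = 14.982 kW
Heating duty = 14982 W

Q = 15000 W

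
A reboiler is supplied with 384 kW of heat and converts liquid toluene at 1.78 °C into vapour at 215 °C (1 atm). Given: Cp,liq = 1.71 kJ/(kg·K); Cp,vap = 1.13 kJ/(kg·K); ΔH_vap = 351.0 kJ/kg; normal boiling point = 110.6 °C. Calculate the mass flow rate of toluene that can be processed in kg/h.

ṁ = 2110 kg/h

Δh = 1.71×(110.6−1.78) + 351.0 + 1.13×(215−110.6) = 655.05 kJ/kg
Q = 384 kW = 384 kJ/s = 1.3824e+06 kJ/h
ṁ = Q/Δh = 1.3824e+06 / 655.05 = 2110.4 kg/h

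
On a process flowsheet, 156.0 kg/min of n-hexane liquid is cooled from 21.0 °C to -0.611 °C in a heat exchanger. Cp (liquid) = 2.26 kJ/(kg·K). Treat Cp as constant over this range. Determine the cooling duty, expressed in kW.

Q_c = 127 kW

Q = ṁ·Cp·ΔT = 156.0 × 2.26 × (-0.611 − 21.0) = -7619.2 kJ/min
Converting: 7619.2 / 60 s = 126.99 kW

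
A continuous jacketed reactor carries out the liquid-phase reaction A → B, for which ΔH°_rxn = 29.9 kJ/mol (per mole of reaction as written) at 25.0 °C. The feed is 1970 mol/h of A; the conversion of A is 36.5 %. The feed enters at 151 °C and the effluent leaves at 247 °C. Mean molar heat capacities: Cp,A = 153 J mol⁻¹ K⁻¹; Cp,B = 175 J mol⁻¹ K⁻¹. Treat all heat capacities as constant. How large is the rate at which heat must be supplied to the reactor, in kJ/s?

Extent of reaction ξ = 0.365 × 1970 = 719.05 mol/h
Reaction term: ξ·ΔH°_rxn = 719.05 × 29.9 = 21500 kJ/h
Sensible, feed 151→25 °C: -37978 kJ/h
Outlet flows (mol/h): A 1251, B 719.05
Sensible, products 25→247 °C: 70425 kJ/h
Q = ΔH = 53947 kJ/h = 14.985 kW
Heat supplied = 14.985 kJ/s

Q_in = 15.0 kJ/s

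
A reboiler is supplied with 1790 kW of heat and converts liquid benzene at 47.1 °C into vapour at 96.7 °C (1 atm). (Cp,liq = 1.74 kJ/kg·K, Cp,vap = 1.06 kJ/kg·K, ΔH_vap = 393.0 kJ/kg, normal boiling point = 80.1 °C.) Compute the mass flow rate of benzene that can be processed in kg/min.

ṁ = 229 kg/min

Δh = 1.74×(80.1−47.1) + 393.0 + 1.06×(96.7−80.1) = 468.02 kJ/kg
Q = 1790 kW = 1790 kJ/s = 107400 kJ/min
ṁ = Q/Δh = 107400 / 468.02 = 229.48 kg/min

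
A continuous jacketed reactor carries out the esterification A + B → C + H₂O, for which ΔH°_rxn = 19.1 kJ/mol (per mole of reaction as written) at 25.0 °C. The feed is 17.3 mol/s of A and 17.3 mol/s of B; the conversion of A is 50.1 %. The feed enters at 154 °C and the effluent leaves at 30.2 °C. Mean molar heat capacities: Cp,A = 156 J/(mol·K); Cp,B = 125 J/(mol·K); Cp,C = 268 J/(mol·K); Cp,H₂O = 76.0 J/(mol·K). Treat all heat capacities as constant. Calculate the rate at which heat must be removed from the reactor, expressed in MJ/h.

Q_out = 1560 MJ/h

Extent of reaction ξ = 0.501 × 17.3 = 8.6673 mol/s
Reaction term: ξ·ΔH°_rxn = 8.6673 × 19.1 = 165.55 kJ/s
Sensible, feed 154→25 °C: -627.11 kJ/s
Outlet flows (mol/s): A 8.6327, B 8.6327, C 8.6673, H₂O 8.6673
Sensible, products 25→30.2 °C: 28.118 kJ/s
Q = ΔH = -433.44 kJ/s = -433.44 kW
Heat removed = 1560.4 MJ/h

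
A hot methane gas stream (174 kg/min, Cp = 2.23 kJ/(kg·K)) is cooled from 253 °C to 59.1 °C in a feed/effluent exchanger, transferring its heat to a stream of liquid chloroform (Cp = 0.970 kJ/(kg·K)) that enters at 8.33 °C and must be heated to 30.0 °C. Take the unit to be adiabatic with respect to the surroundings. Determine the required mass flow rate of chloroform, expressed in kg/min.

Heat released by hot stream: Q = 174 × 2.23 × (253 − 59.1) = 75237 kJ/min
Energy balance on cold side (adiabatic exchanger): Q = ṁ_c·Cp_c·(T_c,out − T_c,in)
ṁ_c = 75237 / [0.970 × (30.0 − 8.33)] = 3579.3 kg/min

ṁ_c = 3580 kg/min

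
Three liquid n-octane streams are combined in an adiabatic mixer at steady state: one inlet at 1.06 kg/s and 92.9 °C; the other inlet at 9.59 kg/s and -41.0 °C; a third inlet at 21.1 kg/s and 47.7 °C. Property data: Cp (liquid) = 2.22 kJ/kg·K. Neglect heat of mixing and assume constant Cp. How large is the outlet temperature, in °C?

Energy balance with Q = 0: Σ ṁᵢCp,ᵢ(T_out − Tᵢ) = 0
Σ ṁᵢCp,ᵢTᵢ = 1.06×2.22×92.9 + 9.59×2.22×-41.0 + 21.1×2.22×47.7 = 1580.1
Σ ṁᵢCp,ᵢ = 1.06×2.22 + 9.59×2.22 + 21.1×2.22 = 70.485
T_out = 1580.1 / 70.485 = 22.417 °C

T_out = 22.4 °C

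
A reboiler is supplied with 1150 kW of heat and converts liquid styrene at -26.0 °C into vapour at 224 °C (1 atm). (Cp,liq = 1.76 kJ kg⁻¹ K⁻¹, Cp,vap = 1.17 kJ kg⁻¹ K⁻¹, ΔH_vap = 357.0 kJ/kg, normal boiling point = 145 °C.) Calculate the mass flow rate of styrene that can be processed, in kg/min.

ṁ = 92.0 kg/min

Δh = 1.76×(145−-26.0) + 357.0 + 1.17×(224−145) = 750.39 kJ/kg
Q = 1150 kW = 1150 kJ/s = 69000 kJ/min
ṁ = Q/Δh = 69000 / 750.39 = 91.952 kg/min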